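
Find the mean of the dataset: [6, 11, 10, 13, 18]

11.6

Step 1: Sum all values: 6 + 11 + 10 + 13 + 18 = 58
Step 2: Count the number of values: n = 5
Step 3: Mean = sum / n = 58 / 5 = 11.6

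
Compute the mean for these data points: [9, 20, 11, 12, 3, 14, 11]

11.4286

Step 1: Sum all values: 9 + 20 + 11 + 12 + 3 + 14 + 11 = 80
Step 2: Count the number of values: n = 7
Step 3: Mean = sum / n = 80 / 7 = 11.4286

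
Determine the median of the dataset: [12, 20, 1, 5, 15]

12

Step 1: Sort the data in ascending order: [1, 5, 12, 15, 20]
Step 2: The number of values is n = 5.
Step 3: Since n is odd, the median is the middle value at position 3: 12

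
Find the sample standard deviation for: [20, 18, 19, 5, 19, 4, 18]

7.017

Step 1: Compute the mean: 14.7143
Step 2: Sum of squared deviations from the mean: 295.4286
Step 3: Sample variance = 295.4286 / 6 = 49.2381
Step 4: Standard deviation = sqrt(49.2381) = 7.017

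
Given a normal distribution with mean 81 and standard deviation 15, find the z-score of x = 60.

-1.4

Step 1: Recall the z-score formula: z = (x - mu) / sigma
Step 2: Substitute values: z = (60 - 81) / 15
Step 3: z = -21 / 15 = -1.4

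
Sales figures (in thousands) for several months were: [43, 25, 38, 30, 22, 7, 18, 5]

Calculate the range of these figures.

38

Step 1: Identify the maximum value: max = 43
Step 2: Identify the minimum value: min = 5
Step 3: Range = max - min = 43 - 5 = 38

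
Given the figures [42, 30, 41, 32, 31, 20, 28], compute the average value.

32

Step 1: Sum all values: 42 + 30 + 41 + 32 + 31 + 20 + 28 = 224
Step 2: Count the number of values: n = 7
Step 3: Mean = sum / n = 224 / 7 = 32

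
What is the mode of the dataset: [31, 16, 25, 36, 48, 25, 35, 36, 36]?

36

Step 1: Count the frequency of each value:
  16: appears 1 time(s)
  25: appears 2 time(s)
  31: appears 1 time(s)
  35: appears 1 time(s)
  36: appears 3 time(s)
  48: appears 1 time(s)
Step 2: The value 36 appears most frequently (3 times).
Step 3: Mode = 36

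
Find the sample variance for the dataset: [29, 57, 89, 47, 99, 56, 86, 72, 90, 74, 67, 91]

443.5379

Step 1: Compute the mean: (29 + 57 + 89 + 47 + 99 + 56 + 86 + 72 + 90 + 74 + 67 + 91) / 12 = 71.4167
Step 2: Compute squared deviations from the mean:
  (29 - 71.4167)^2 = 1799.1736
  (57 - 71.4167)^2 = 207.8403
  (89 - 71.4167)^2 = 309.1736
  (47 - 71.4167)^2 = 596.1736
  (99 - 71.4167)^2 = 760.8403
  (56 - 71.4167)^2 = 237.6736
  (86 - 71.4167)^2 = 212.6736
  (72 - 71.4167)^2 = 0.3403
  (90 - 71.4167)^2 = 345.3403
  (74 - 71.4167)^2 = 6.6736
  (67 - 71.4167)^2 = 19.5069
  (91 - 71.4167)^2 = 383.5069
Step 3: Sum of squared deviations = 4878.9167
Step 4: Sample variance = 4878.9167 / 11 = 443.5379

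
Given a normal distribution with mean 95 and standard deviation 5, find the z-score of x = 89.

-1.2

Step 1: Recall the z-score formula: z = (x - mu) / sigma
Step 2: Substitute values: z = (89 - 95) / 5
Step 3: z = -6 / 5 = -1.2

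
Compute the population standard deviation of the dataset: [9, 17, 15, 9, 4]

4.6648

Step 1: Compute the mean: 10.8
Step 2: Sum of squared deviations from the mean: 108.8
Step 3: Population variance = 108.8 / 5 = 21.76
Step 4: Standard deviation = sqrt(21.76) = 4.6648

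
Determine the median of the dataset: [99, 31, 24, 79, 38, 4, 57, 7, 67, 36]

37

Step 1: Sort the data in ascending order: [4, 7, 24, 31, 36, 38, 57, 67, 79, 99]
Step 2: The number of values is n = 10.
Step 3: Since n is even, the median is the average of positions 5 and 6:
  Median = (36 + 38) / 2 = 37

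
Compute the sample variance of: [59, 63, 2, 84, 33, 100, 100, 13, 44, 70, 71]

1052.4909

Step 1: Compute the mean: (59 + 63 + 2 + 84 + 33 + 100 + 100 + 13 + 44 + 70 + 71) / 11 = 58.0909
Step 2: Compute squared deviations from the mean:
  (59 - 58.0909)^2 = 0.8264
  (63 - 58.0909)^2 = 24.0992
  (2 - 58.0909)^2 = 3146.1901
  (84 - 58.0909)^2 = 671.281
  (33 - 58.0909)^2 = 629.5537
  (100 - 58.0909)^2 = 1756.3719
  (100 - 58.0909)^2 = 1756.3719
  (13 - 58.0909)^2 = 2033.1901
  (44 - 58.0909)^2 = 198.5537
  (70 - 58.0909)^2 = 141.8264
  (71 - 58.0909)^2 = 166.6446
Step 3: Sum of squared deviations = 10524.9091
Step 4: Sample variance = 10524.9091 / 10 = 1052.4909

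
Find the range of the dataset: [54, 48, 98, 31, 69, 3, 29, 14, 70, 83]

95

Step 1: Identify the maximum value: max = 98
Step 2: Identify the minimum value: min = 3
Step 3: Range = max - min = 98 - 3 = 95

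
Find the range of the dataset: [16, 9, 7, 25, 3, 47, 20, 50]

47

Step 1: Identify the maximum value: max = 50
Step 2: Identify the minimum value: min = 3
Step 3: Range = max - min = 50 - 3 = 47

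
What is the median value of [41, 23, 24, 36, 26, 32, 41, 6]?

29

Step 1: Sort the data in ascending order: [6, 23, 24, 26, 32, 36, 41, 41]
Step 2: The number of values is n = 8.
Step 3: Since n is even, the median is the average of positions 4 and 5:
  Median = (26 + 32) / 2 = 29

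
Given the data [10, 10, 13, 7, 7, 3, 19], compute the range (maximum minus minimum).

16

Step 1: Identify the maximum value: max = 19
Step 2: Identify the minimum value: min = 3
Step 3: Range = max - min = 19 - 3 = 16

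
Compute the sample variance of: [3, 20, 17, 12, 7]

48.7

Step 1: Compute the mean: (3 + 20 + 17 + 12 + 7) / 5 = 11.8
Step 2: Compute squared deviations from the mean:
  (3 - 11.8)^2 = 77.44
  (20 - 11.8)^2 = 67.24
  (17 - 11.8)^2 = 27.04
  (12 - 11.8)^2 = 0.04
  (7 - 11.8)^2 = 23.04
Step 3: Sum of squared deviations = 194.8
Step 4: Sample variance = 194.8 / 4 = 48.7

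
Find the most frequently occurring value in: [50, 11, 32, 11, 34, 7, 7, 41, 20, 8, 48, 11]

11

Step 1: Count the frequency of each value:
  7: appears 2 time(s)
  8: appears 1 time(s)
  11: appears 3 time(s)
  20: appears 1 time(s)
  32: appears 1 time(s)
  34: appears 1 time(s)
  41: appears 1 time(s)
  48: appears 1 time(s)
  50: appears 1 time(s)
Step 2: The value 11 appears most frequently (3 times).
Step 3: Mode = 11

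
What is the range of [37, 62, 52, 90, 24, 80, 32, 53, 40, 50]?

66

Step 1: Identify the maximum value: max = 90
Step 2: Identify the minimum value: min = 24
Step 3: Range = max - min = 90 - 24 = 66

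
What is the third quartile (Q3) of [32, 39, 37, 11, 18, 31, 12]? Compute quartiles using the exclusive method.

37

Step 1: Sort the data: [11, 12, 18, 31, 32, 37, 39]
Step 2: n = 7
Step 3: Using the exclusive quartile method:
  Q1 = 12
  Q2 (median) = 31
  Q3 = 37
  IQR = Q3 - Q1 = 37 - 12 = 25
Step 4: Q3 = 37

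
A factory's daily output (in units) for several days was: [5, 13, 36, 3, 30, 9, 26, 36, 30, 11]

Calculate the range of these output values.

33

Step 1: Identify the maximum value: max = 36
Step 2: Identify the minimum value: min = 3
Step 3: Range = max - min = 36 - 3 = 33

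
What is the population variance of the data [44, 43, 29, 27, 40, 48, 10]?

151.6735

Step 1: Compute the mean: (44 + 43 + 29 + 27 + 40 + 48 + 10) / 7 = 34.4286
Step 2: Compute squared deviations from the mean:
  (44 - 34.4286)^2 = 91.6122
  (43 - 34.4286)^2 = 73.4694
  (29 - 34.4286)^2 = 29.4694
  (27 - 34.4286)^2 = 55.1837
  (40 - 34.4286)^2 = 31.0408
  (48 - 34.4286)^2 = 184.1837
  (10 - 34.4286)^2 = 596.7551
Step 3: Sum of squared deviations = 1061.7143
Step 4: Population variance = 1061.7143 / 7 = 151.6735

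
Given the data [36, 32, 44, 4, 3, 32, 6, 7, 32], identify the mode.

32

Step 1: Count the frequency of each value:
  3: appears 1 time(s)
  4: appears 1 time(s)
  6: appears 1 time(s)
  7: appears 1 time(s)
  32: appears 3 time(s)
  36: appears 1 time(s)
  44: appears 1 time(s)
Step 2: The value 32 appears most frequently (3 times).
Step 3: Mode = 32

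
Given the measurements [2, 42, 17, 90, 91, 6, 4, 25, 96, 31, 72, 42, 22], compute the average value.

41.5385

Step 1: Sum all values: 2 + 42 + 17 + 90 + 91 + 6 + 4 + 25 + 96 + 31 + 72 + 42 + 22 = 540
Step 2: Count the number of values: n = 13
Step 3: Mean = sum / n = 540 / 13 = 41.5385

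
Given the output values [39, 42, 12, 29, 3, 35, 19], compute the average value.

25.5714

Step 1: Sum all values: 39 + 42 + 12 + 29 + 3 + 35 + 19 = 179
Step 2: Count the number of values: n = 7
Step 3: Mean = sum / n = 179 / 7 = 25.5714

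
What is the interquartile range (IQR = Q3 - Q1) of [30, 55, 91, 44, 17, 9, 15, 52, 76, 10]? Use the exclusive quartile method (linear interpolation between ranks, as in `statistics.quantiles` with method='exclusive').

46.5

Step 1: Sort the data: [9, 10, 15, 17, 30, 44, 52, 55, 76, 91]
Step 2: n = 10
Step 3: Using the exclusive quartile method:
  Q1 = 13.75
  Q2 (median) = 37
  Q3 = 60.25
  IQR = Q3 - Q1 = 60.25 - 13.75 = 46.5
Step 4: IQR = 46.5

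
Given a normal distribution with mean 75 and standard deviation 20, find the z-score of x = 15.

-3

Step 1: Recall the z-score formula: z = (x - mu) / sigma
Step 2: Substitute values: z = (15 - 75) / 20
Step 3: z = -60 / 20 = -3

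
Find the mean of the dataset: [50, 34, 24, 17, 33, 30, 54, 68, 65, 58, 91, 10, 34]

43.6923

Step 1: Sum all values: 50 + 34 + 24 + 17 + 33 + 30 + 54 + 68 + 65 + 58 + 91 + 10 + 34 = 568
Step 2: Count the number of values: n = 13
Step 3: Mean = sum / n = 568 / 13 = 43.6923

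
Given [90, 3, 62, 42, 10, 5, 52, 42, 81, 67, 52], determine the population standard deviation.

28.265

Step 1: Compute the mean: 46
Step 2: Sum of squared deviations from the mean: 8788
Step 3: Population variance = 8788 / 11 = 798.9091
Step 4: Standard deviation = sqrt(798.9091) = 28.265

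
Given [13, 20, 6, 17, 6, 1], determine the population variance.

44.9167

Step 1: Compute the mean: (13 + 20 + 6 + 17 + 6 + 1) / 6 = 10.5
Step 2: Compute squared deviations from the mean:
  (13 - 10.5)^2 = 6.25
  (20 - 10.5)^2 = 90.25
  (6 - 10.5)^2 = 20.25
  (17 - 10.5)^2 = 42.25
  (6 - 10.5)^2 = 20.25
  (1 - 10.5)^2 = 90.25
Step 3: Sum of squared deviations = 269.5
Step 4: Population variance = 269.5 / 6 = 44.9167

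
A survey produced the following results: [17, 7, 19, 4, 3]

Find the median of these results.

7

Step 1: Sort the data in ascending order: [3, 4, 7, 17, 19]
Step 2: The number of values is n = 5.
Step 3: Since n is odd, the median is the middle value at position 3: 7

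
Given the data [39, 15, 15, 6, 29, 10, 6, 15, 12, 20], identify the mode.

15

Step 1: Count the frequency of each value:
  6: appears 2 time(s)
  10: appears 1 time(s)
  12: appears 1 time(s)
  15: appears 3 time(s)
  20: appears 1 time(s)
  29: appears 1 time(s)
  39: appears 1 time(s)
Step 2: The value 15 appears most frequently (3 times).
Step 3: Mode = 15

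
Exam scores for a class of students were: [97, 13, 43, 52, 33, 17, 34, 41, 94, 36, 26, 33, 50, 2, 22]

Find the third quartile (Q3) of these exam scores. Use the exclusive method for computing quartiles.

50

Step 1: Sort the data: [2, 13, 17, 22, 26, 33, 33, 34, 36, 41, 43, 50, 52, 94, 97]
Step 2: n = 15
Step 3: Using the exclusive quartile method:
  Q1 = 22
  Q2 (median) = 34
  Q3 = 50
  IQR = Q3 - Q1 = 50 - 22 = 28
Step 4: Q3 = 50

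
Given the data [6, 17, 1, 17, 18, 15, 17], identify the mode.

17

Step 1: Count the frequency of each value:
  1: appears 1 time(s)
  6: appears 1 time(s)
  15: appears 1 time(s)
  17: appears 3 time(s)
  18: appears 1 time(s)
Step 2: The value 17 appears most frequently (3 times).
Step 3: Mode = 17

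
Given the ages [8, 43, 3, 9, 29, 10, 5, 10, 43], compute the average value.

17.7778

Step 1: Sum all values: 8 + 43 + 3 + 9 + 29 + 10 + 5 + 10 + 43 = 160
Step 2: Count the number of values: n = 9
Step 3: Mean = sum / n = 160 / 9 = 17.7778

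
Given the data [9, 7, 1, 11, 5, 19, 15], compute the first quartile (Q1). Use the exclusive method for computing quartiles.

5

Step 1: Sort the data: [1, 5, 7, 9, 11, 15, 19]
Step 2: n = 7
Step 3: Using the exclusive quartile method:
  Q1 = 5
  Q2 (median) = 9
  Q3 = 15
  IQR = Q3 - Q1 = 15 - 5 = 10
Step 4: Q1 = 5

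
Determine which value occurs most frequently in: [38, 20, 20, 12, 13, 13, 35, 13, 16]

13

Step 1: Count the frequency of each value:
  12: appears 1 time(s)
  13: appears 3 time(s)
  16: appears 1 time(s)
  20: appears 2 time(s)
  35: appears 1 time(s)
  38: appears 1 time(s)
Step 2: The value 13 appears most frequently (3 times).
Step 3: Mode = 13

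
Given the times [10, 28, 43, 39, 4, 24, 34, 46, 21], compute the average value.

27.6667

Step 1: Sum all values: 10 + 28 + 43 + 39 + 4 + 24 + 34 + 46 + 21 = 249
Step 2: Count the number of values: n = 9
Step 3: Mean = sum / n = 249 / 9 = 27.6667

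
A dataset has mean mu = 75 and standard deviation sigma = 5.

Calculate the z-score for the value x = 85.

2

Step 1: Recall the z-score formula: z = (x - mu) / sigma
Step 2: Substitute values: z = (85 - 75) / 5
Step 3: z = 10 / 5 = 2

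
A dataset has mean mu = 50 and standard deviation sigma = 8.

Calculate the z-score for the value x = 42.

-1

Step 1: Recall the z-score formula: z = (x - mu) / sigma
Step 2: Substitute values: z = (42 - 50) / 8
Step 3: z = -8 / 8 = -1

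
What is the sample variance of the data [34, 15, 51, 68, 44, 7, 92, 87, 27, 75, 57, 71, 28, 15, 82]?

800.0286

Step 1: Compute the mean: (34 + 15 + 51 + 68 + 44 + 7 + 92 + 87 + 27 + 75 + 57 + 71 + 28 + 15 + 82) / 15 = 50.2
Step 2: Compute squared deviations from the mean:
  (34 - 50.2)^2 = 262.44
  (15 - 50.2)^2 = 1239.04
  (51 - 50.2)^2 = 0.64
  (68 - 50.2)^2 = 316.84
  (44 - 50.2)^2 = 38.44
  (7 - 50.2)^2 = 1866.24
  (92 - 50.2)^2 = 1747.24
  (87 - 50.2)^2 = 1354.24
  (27 - 50.2)^2 = 538.24
  (75 - 50.2)^2 = 615.04
  (57 - 50.2)^2 = 46.24
  (71 - 50.2)^2 = 432.64
  (28 - 50.2)^2 = 492.84
  (15 - 50.2)^2 = 1239.04
  (82 - 50.2)^2 = 1011.24
Step 3: Sum of squared deviations = 11200.4
Step 4: Sample variance = 11200.4 / 14 = 800.0286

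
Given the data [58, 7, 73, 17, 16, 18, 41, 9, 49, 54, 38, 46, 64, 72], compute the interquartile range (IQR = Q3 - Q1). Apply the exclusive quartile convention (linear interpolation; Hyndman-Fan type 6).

42.75

Step 1: Sort the data: [7, 9, 16, 17, 18, 38, 41, 46, 49, 54, 58, 64, 72, 73]
Step 2: n = 14
Step 3: Using the exclusive quartile method:
  Q1 = 16.75
  Q2 (median) = 43.5
  Q3 = 59.5
  IQR = Q3 - Q1 = 59.5 - 16.75 = 42.75
Step 4: IQR = 42.75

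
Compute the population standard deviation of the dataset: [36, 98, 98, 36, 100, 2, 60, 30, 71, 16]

34.1762

Step 1: Compute the mean: 54.7
Step 2: Sum of squared deviations from the mean: 11680.1
Step 3: Population variance = 11680.1 / 10 = 1168.01
Step 4: Standard deviation = sqrt(1168.01) = 34.1762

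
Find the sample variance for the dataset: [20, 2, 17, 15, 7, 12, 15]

38.2857

Step 1: Compute the mean: (20 + 2 + 17 + 15 + 7 + 12 + 15) / 7 = 12.5714
Step 2: Compute squared deviations from the mean:
  (20 - 12.5714)^2 = 55.1837
  (2 - 12.5714)^2 = 111.7551
  (17 - 12.5714)^2 = 19.6122
  (15 - 12.5714)^2 = 5.898
  (7 - 12.5714)^2 = 31.0408
  (12 - 12.5714)^2 = 0.3265
  (15 - 12.5714)^2 = 5.898
Step 3: Sum of squared deviations = 229.7143
Step 4: Sample variance = 229.7143 / 6 = 38.2857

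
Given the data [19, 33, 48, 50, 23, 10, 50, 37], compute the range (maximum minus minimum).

40

Step 1: Identify the maximum value: max = 50
Step 2: Identify the minimum value: min = 10
Step 3: Range = max - min = 50 - 10 = 40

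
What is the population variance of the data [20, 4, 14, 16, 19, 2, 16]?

43.7143

Step 1: Compute the mean: (20 + 4 + 14 + 16 + 19 + 2 + 16) / 7 = 13
Step 2: Compute squared deviations from the mean:
  (20 - 13)^2 = 49
  (4 - 13)^2 = 81
  (14 - 13)^2 = 1
  (16 - 13)^2 = 9
  (19 - 13)^2 = 36
  (2 - 13)^2 = 121
  (16 - 13)^2 = 9
Step 3: Sum of squared deviations = 306
Step 4: Population variance = 306 / 7 = 43.7143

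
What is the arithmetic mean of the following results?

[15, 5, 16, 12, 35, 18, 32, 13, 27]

19.2222

Step 1: Sum all values: 15 + 5 + 16 + 12 + 35 + 18 + 32 + 13 + 27 = 173
Step 2: Count the number of values: n = 9
Step 3: Mean = sum / n = 173 / 9 = 19.2222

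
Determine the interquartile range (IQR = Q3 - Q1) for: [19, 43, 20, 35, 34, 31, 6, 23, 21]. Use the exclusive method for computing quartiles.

15

Step 1: Sort the data: [6, 19, 20, 21, 23, 31, 34, 35, 43]
Step 2: n = 9
Step 3: Using the exclusive quartile method:
  Q1 = 19.5
  Q2 (median) = 23
  Q3 = 34.5
  IQR = Q3 - Q1 = 34.5 - 19.5 = 15
Step 4: IQR = 15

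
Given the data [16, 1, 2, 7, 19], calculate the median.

7

Step 1: Sort the data in ascending order: [1, 2, 7, 16, 19]
Step 2: The number of values is n = 5.
Step 3: Since n is odd, the median is the middle value at position 3: 7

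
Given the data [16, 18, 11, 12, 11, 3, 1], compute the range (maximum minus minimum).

17

Step 1: Identify the maximum value: max = 18
Step 2: Identify the minimum value: min = 1
Step 3: Range = max - min = 18 - 1 = 17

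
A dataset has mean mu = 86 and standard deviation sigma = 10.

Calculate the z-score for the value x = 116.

3

Step 1: Recall the z-score formula: z = (x - mu) / sigma
Step 2: Substitute values: z = (116 - 86) / 10
Step 3: z = 30 / 10 = 3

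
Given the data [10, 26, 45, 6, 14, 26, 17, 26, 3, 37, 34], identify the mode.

26

Step 1: Count the frequency of each value:
  3: appears 1 time(s)
  6: appears 1 time(s)
  10: appears 1 time(s)
  14: appears 1 time(s)
  17: appears 1 time(s)
  26: appears 3 time(s)
  34: appears 1 time(s)
  37: appears 1 time(s)
  45: appears 1 time(s)
Step 2: The value 26 appears most frequently (3 times).
Step 3: Mode = 26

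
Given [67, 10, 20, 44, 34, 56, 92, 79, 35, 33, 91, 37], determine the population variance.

673.8056

Step 1: Compute the mean: (67 + 10 + 20 + 44 + 34 + 56 + 92 + 79 + 35 + 33 + 91 + 37) / 12 = 49.8333
Step 2: Compute squared deviations from the mean:
  (67 - 49.8333)^2 = 294.6944
  (10 - 49.8333)^2 = 1586.6944
  (20 - 49.8333)^2 = 890.0278
  (44 - 49.8333)^2 = 34.0278
  (34 - 49.8333)^2 = 250.6944
  (56 - 49.8333)^2 = 38.0278
  (92 - 49.8333)^2 = 1778.0278
  (79 - 49.8333)^2 = 850.6944
  (35 - 49.8333)^2 = 220.0278
  (33 - 49.8333)^2 = 283.3611
  (91 - 49.8333)^2 = 1694.6944
  (37 - 49.8333)^2 = 164.6944
Step 3: Sum of squared deviations = 8085.6667
Step 4: Population variance = 8085.6667 / 12 = 673.8056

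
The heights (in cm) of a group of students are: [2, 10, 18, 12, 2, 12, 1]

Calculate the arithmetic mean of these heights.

8.1429

Step 1: Sum all values: 2 + 10 + 18 + 12 + 2 + 12 + 1 = 57
Step 2: Count the number of values: n = 7
Step 3: Mean = sum / n = 57 / 7 = 8.1429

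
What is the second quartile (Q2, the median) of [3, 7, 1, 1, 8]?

3

Step 1: Sort the data: [1, 1, 3, 7, 8]
Step 2: n = 5
Step 3: Q2 is the median. Since n is odd, it is the middle value at position 3: 3
Step 4: Q2 = 3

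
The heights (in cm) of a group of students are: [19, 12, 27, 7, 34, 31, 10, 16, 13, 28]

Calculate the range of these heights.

27

Step 1: Identify the maximum value: max = 34
Step 2: Identify the minimum value: min = 7
Step 3: Range = max - min = 34 - 7 = 27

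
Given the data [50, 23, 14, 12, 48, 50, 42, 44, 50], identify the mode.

50

Step 1: Count the frequency of each value:
  12: appears 1 time(s)
  14: appears 1 time(s)
  23: appears 1 time(s)
  42: appears 1 time(s)
  44: appears 1 time(s)
  48: appears 1 time(s)
  50: appears 3 time(s)
Step 2: The value 50 appears most frequently (3 times).
Step 3: Mode = 50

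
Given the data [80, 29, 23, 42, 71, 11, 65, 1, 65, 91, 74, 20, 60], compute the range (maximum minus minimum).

90

Step 1: Identify the maximum value: max = 91
Step 2: Identify the minimum value: min = 1
Step 3: Range = max - min = 91 - 1 = 90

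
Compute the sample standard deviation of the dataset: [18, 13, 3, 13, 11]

5.4589

Step 1: Compute the mean: 11.6
Step 2: Sum of squared deviations from the mean: 119.2
Step 3: Sample variance = 119.2 / 4 = 29.8
Step 4: Standard deviation = sqrt(29.8) = 5.4589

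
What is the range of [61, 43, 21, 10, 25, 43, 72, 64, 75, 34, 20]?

65

Step 1: Identify the maximum value: max = 75
Step 2: Identify the minimum value: min = 10
Step 3: Range = max - min = 75 - 10 = 65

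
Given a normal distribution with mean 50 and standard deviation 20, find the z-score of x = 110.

3

Step 1: Recall the z-score formula: z = (x - mu) / sigma
Step 2: Substitute values: z = (110 - 50) / 20
Step 3: z = 60 / 20 = 3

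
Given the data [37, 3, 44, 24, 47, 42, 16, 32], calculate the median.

34.5

Step 1: Sort the data in ascending order: [3, 16, 24, 32, 37, 42, 44, 47]
Step 2: The number of values is n = 8.
Step 3: Since n is even, the median is the average of positions 4 and 5:
  Median = (32 + 37) / 2 = 34.5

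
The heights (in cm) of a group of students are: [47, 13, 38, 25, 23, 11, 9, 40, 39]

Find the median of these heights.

25

Step 1: Sort the data in ascending order: [9, 11, 13, 23, 25, 38, 39, 40, 47]
Step 2: The number of values is n = 9.
Step 3: Since n is odd, the median is the middle value at position 5: 25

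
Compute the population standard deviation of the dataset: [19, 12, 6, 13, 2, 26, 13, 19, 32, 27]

9.0383

Step 1: Compute the mean: 16.9
Step 2: Sum of squared deviations from the mean: 816.9
Step 3: Population variance = 816.9 / 10 = 81.69
Step 4: Standard deviation = sqrt(81.69) = 9.0383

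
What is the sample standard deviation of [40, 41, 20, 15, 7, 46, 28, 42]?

14.5351

Step 1: Compute the mean: 29.875
Step 2: Sum of squared deviations from the mean: 1478.875
Step 3: Sample variance = 1478.875 / 7 = 211.2679
Step 4: Standard deviation = sqrt(211.2679) = 14.5351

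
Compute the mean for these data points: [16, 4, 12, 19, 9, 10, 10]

11.4286

Step 1: Sum all values: 16 + 4 + 12 + 19 + 9 + 10 + 10 = 80
Step 2: Count the number of values: n = 7
Step 3: Mean = sum / n = 80 / 7 = 11.4286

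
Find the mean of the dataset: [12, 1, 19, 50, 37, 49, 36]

29.1429

Step 1: Sum all values: 12 + 1 + 19 + 50 + 37 + 49 + 36 = 204
Step 2: Count the number of values: n = 7
Step 3: Mean = sum / n = 204 / 7 = 29.1429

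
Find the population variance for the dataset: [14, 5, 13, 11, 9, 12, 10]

7.6735

Step 1: Compute the mean: (14 + 5 + 13 + 11 + 9 + 12 + 10) / 7 = 10.5714
Step 2: Compute squared deviations from the mean:
  (14 - 10.5714)^2 = 11.7551
  (5 - 10.5714)^2 = 31.0408
  (13 - 10.5714)^2 = 5.898
  (11 - 10.5714)^2 = 0.1837
  (9 - 10.5714)^2 = 2.4694
  (12 - 10.5714)^2 = 2.0408
  (10 - 10.5714)^2 = 0.3265
Step 3: Sum of squared deviations = 53.7143
Step 4: Population variance = 53.7143 / 7 = 7.6735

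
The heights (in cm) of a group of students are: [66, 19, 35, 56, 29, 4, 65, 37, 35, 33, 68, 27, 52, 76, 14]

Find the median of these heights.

35

Step 1: Sort the data in ascending order: [4, 14, 19, 27, 29, 33, 35, 35, 37, 52, 56, 65, 66, 68, 76]
Step 2: The number of values is n = 15.
Step 3: Since n is odd, the median is the middle value at position 8: 35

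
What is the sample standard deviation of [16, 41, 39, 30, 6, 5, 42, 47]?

16.9347

Step 1: Compute the mean: 28.25
Step 2: Sum of squared deviations from the mean: 2007.5
Step 3: Sample variance = 2007.5 / 7 = 286.7857
Step 4: Standard deviation = sqrt(286.7857) = 16.9347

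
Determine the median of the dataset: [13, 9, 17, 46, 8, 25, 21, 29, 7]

17

Step 1: Sort the data in ascending order: [7, 8, 9, 13, 17, 21, 25, 29, 46]
Step 2: The number of values is n = 9.
Step 3: Since n is odd, the median is the middle value at position 5: 17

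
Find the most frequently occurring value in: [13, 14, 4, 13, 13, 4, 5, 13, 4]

13

Step 1: Count the frequency of each value:
  4: appears 3 time(s)
  5: appears 1 time(s)
  13: appears 4 time(s)
  14: appears 1 time(s)
Step 2: The value 13 appears most frequently (4 times).
Step 3: Mode = 13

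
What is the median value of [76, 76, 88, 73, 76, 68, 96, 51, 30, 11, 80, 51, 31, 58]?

70.5

Step 1: Sort the data in ascending order: [11, 30, 31, 51, 51, 58, 68, 73, 76, 76, 76, 80, 88, 96]
Step 2: The number of values is n = 14.
Step 3: Since n is even, the median is the average of positions 7 and 8:
  Median = (68 + 73) / 2 = 70.5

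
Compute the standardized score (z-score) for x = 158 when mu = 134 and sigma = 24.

1

Step 1: Recall the z-score formula: z = (x - mu) / sigma
Step 2: Substitute values: z = (158 - 134) / 24
Step 3: z = 24 / 24 = 1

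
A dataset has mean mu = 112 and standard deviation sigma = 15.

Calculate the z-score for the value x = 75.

-2.4667

Step 1: Recall the z-score formula: z = (x - mu) / sigma
Step 2: Substitute values: z = (75 - 112) / 15
Step 3: z = -37 / 15 = -2.4667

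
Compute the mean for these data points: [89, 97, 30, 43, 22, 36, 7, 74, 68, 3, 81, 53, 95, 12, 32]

49.4667

Step 1: Sum all values: 89 + 97 + 30 + 43 + 22 + 36 + 7 + 74 + 68 + 3 + 81 + 53 + 95 + 12 + 32 = 742
Step 2: Count the number of values: n = 15
Step 3: Mean = sum / n = 742 / 15 = 49.4667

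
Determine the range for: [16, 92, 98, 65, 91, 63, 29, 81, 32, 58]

82

Step 1: Identify the maximum value: max = 98
Step 2: Identify the minimum value: min = 16
Step 3: Range = max - min = 98 - 16 = 82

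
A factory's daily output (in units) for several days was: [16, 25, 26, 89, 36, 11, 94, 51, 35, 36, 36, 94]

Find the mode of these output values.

36

Step 1: Count the frequency of each value:
  11: appears 1 time(s)
  16: appears 1 time(s)
  25: appears 1 time(s)
  26: appears 1 time(s)
  35: appears 1 time(s)
  36: appears 3 time(s)
  51: appears 1 time(s)
  89: appears 1 time(s)
  94: appears 2 time(s)
Step 2: The value 36 appears most frequently (3 times).
Step 3: Mode = 36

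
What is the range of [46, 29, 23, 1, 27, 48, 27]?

47

Step 1: Identify the maximum value: max = 48
Step 2: Identify the minimum value: min = 1
Step 3: Range = max - min = 48 - 1 = 47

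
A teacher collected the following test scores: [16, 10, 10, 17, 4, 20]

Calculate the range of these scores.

16

Step 1: Identify the maximum value: max = 20
Step 2: Identify the minimum value: min = 4
Step 3: Range = max - min = 20 - 4 = 16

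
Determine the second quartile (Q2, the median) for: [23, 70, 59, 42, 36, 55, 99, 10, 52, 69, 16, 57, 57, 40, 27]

52

Step 1: Sort the data: [10, 16, 23, 27, 36, 40, 42, 52, 55, 57, 57, 59, 69, 70, 99]
Step 2: n = 15
Step 3: Q2 is the median. Since n is odd, it is the middle value at position 8: 52
Step 4: Q2 = 52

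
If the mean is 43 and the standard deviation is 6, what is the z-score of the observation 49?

1

Step 1: Recall the z-score formula: z = (x - mu) / sigma
Step 2: Substitute values: z = (49 - 43) / 6
Step 3: z = 6 / 6 = 1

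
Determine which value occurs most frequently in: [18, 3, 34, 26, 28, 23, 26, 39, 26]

26

Step 1: Count the frequency of each value:
  3: appears 1 time(s)
  18: appears 1 time(s)
  23: appears 1 time(s)
  26: appears 3 time(s)
  28: appears 1 time(s)
  34: appears 1 time(s)
  39: appears 1 time(s)
Step 2: The value 26 appears most frequently (3 times).
Step 3: Mode = 26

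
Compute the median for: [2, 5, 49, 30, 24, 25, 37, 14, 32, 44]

27.5

Step 1: Sort the data in ascending order: [2, 5, 14, 24, 25, 30, 32, 37, 44, 49]
Step 2: The number of values is n = 10.
Step 3: Since n is even, the median is the average of positions 5 and 6:
  Median = (25 + 30) / 2 = 27.5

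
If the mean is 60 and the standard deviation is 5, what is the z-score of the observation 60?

0

Step 1: Recall the z-score formula: z = (x - mu) / sigma
Step 2: Substitute values: z = (60 - 60) / 5
Step 3: z = 0 / 5 = 0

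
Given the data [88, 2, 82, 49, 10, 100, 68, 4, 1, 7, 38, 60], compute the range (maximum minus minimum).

99

Step 1: Identify the maximum value: max = 100
Step 2: Identify the minimum value: min = 1
Step 3: Range = max - min = 100 - 1 = 99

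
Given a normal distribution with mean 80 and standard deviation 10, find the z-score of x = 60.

-2

Step 1: Recall the z-score formula: z = (x - mu) / sigma
Step 2: Substitute values: z = (60 - 80) / 10
Step 3: z = -20 / 10 = -2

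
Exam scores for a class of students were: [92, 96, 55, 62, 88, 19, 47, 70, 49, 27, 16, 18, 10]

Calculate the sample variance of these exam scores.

931.0769

Step 1: Compute the mean: (92 + 96 + 55 + 62 + 88 + 19 + 47 + 70 + 49 + 27 + 16 + 18 + 10) / 13 = 49.9231
Step 2: Compute squared deviations from the mean:
  (92 - 49.9231)^2 = 1770.4675
  (96 - 49.9231)^2 = 2123.0828
  (55 - 49.9231)^2 = 25.7751
  (62 - 49.9231)^2 = 145.8521
  (88 - 49.9231)^2 = 1449.8521
  (19 - 49.9231)^2 = 956.2367
  (47 - 49.9231)^2 = 8.5444
  (70 - 49.9231)^2 = 403.0828
  (49 - 49.9231)^2 = 0.8521
  (27 - 49.9231)^2 = 525.4675
  (16 - 49.9231)^2 = 1150.7751
  (18 - 49.9231)^2 = 1019.0828
  (10 - 49.9231)^2 = 1593.8521
Step 3: Sum of squared deviations = 11172.9231
Step 4: Sample variance = 11172.9231 / 12 = 931.0769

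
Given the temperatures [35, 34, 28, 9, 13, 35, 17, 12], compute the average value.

22.875

Step 1: Sum all values: 35 + 34 + 28 + 9 + 13 + 35 + 17 + 12 = 183
Step 2: Count the number of values: n = 8
Step 3: Mean = sum / n = 183 / 8 = 22.875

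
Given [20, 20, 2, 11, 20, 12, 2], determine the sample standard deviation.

8.08

Step 1: Compute the mean: 12.4286
Step 2: Sum of squared deviations from the mean: 391.7143
Step 3: Sample variance = 391.7143 / 6 = 65.2857
Step 4: Standard deviation = sqrt(65.2857) = 8.08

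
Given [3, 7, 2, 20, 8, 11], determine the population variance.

35.5833

Step 1: Compute the mean: (3 + 7 + 2 + 20 + 8 + 11) / 6 = 8.5
Step 2: Compute squared deviations from the mean:
  (3 - 8.5)^2 = 30.25
  (7 - 8.5)^2 = 2.25
  (2 - 8.5)^2 = 42.25
  (20 - 8.5)^2 = 132.25
  (8 - 8.5)^2 = 0.25
  (11 - 8.5)^2 = 6.25
Step 3: Sum of squared deviations = 213.5
Step 4: Population variance = 213.5 / 6 = 35.5833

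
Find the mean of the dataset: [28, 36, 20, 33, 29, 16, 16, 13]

23.875

Step 1: Sum all values: 28 + 36 + 20 + 33 + 29 + 16 + 16 + 13 = 191
Step 2: Count the number of values: n = 8
Step 3: Mean = sum / n = 191 / 8 = 23.875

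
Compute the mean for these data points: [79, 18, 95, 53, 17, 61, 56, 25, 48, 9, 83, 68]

51

Step 1: Sum all values: 79 + 18 + 95 + 53 + 17 + 61 + 56 + 25 + 48 + 9 + 83 + 68 = 612
Step 2: Count the number of values: n = 12
Step 3: Mean = sum / n = 612 / 12 = 51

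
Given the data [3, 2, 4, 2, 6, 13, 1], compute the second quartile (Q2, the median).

3

Step 1: Sort the data: [1, 2, 2, 3, 4, 6, 13]
Step 2: n = 7
Step 3: Q2 is the median. Since n is odd, it is the middle value at position 4: 3
Step 4: Q2 = 3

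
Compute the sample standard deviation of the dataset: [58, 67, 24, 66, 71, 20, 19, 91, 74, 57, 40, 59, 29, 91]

24.6278

Step 1: Compute the mean: 54.7143
Step 2: Sum of squared deviations from the mean: 7884.8571
Step 3: Sample variance = 7884.8571 / 13 = 606.5275
Step 4: Standard deviation = sqrt(606.5275) = 24.6278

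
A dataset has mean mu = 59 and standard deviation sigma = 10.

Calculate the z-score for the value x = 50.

-0.9

Step 1: Recall the z-score formula: z = (x - mu) / sigma
Step 2: Substitute values: z = (50 - 59) / 10
Step 3: z = -9 / 10 = -0.9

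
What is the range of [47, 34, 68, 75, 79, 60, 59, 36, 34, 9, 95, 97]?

88

Step 1: Identify the maximum value: max = 97
Step 2: Identify the minimum value: min = 9
Step 3: Range = max - min = 97 - 9 = 88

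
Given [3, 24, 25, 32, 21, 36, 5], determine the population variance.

135.8367

Step 1: Compute the mean: (3 + 24 + 25 + 32 + 21 + 36 + 5) / 7 = 20.8571
Step 2: Compute squared deviations from the mean:
  (3 - 20.8571)^2 = 318.8776
  (24 - 20.8571)^2 = 9.8776
  (25 - 20.8571)^2 = 17.1633
  (32 - 20.8571)^2 = 124.1633
  (21 - 20.8571)^2 = 0.0204
  (36 - 20.8571)^2 = 229.3061
  (5 - 20.8571)^2 = 251.449
Step 3: Sum of squared deviations = 950.8571
Step 4: Population variance = 950.8571 / 7 = 135.8367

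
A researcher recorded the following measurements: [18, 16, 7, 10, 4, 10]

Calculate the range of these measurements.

14

Step 1: Identify the maximum value: max = 18
Step 2: Identify the minimum value: min = 4
Step 3: Range = max - min = 18 - 4 = 14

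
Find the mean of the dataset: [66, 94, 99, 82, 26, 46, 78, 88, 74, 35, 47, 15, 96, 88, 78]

67.4667

Step 1: Sum all values: 66 + 94 + 99 + 82 + 26 + 46 + 78 + 88 + 74 + 35 + 47 + 15 + 96 + 88 + 78 = 1012
Step 2: Count the number of values: n = 15
Step 3: Mean = sum / n = 1012 / 15 = 67.4667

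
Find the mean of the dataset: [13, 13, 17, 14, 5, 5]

11.1667

Step 1: Sum all values: 13 + 13 + 17 + 14 + 5 + 5 = 67
Step 2: Count the number of values: n = 6
Step 3: Mean = sum / n = 67 / 6 = 11.1667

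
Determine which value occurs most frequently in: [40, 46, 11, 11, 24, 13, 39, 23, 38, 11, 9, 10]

11

Step 1: Count the frequency of each value:
  9: appears 1 time(s)
  10: appears 1 time(s)
  11: appears 3 time(s)
  13: appears 1 time(s)
  23: appears 1 time(s)
  24: appears 1 time(s)
  38: appears 1 time(s)
  39: appears 1 time(s)
  40: appears 1 time(s)
  46: appears 1 time(s)
Step 2: The value 11 appears most frequently (3 times).
Step 3: Mode = 11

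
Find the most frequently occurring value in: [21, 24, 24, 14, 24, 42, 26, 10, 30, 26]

24

Step 1: Count the frequency of each value:
  10: appears 1 time(s)
  14: appears 1 time(s)
  21: appears 1 time(s)
  24: appears 3 time(s)
  26: appears 2 time(s)
  30: appears 1 time(s)
  42: appears 1 time(s)
Step 2: The value 24 appears most frequently (3 times).
Step 3: Mode = 24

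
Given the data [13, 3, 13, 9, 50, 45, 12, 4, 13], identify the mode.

13

Step 1: Count the frequency of each value:
  3: appears 1 time(s)
  4: appears 1 time(s)
  9: appears 1 time(s)
  12: appears 1 time(s)
  13: appears 3 time(s)
  45: appears 1 time(s)
  50: appears 1 time(s)
Step 2: The value 13 appears most frequently (3 times).
Step 3: Mode = 13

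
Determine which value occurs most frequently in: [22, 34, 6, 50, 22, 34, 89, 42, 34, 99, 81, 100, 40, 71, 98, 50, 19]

34

Step 1: Count the frequency of each value:
  6: appears 1 time(s)
  19: appears 1 time(s)
  22: appears 2 time(s)
  34: appears 3 time(s)
  40: appears 1 time(s)
  42: appears 1 time(s)
  50: appears 2 time(s)
  71: appears 1 time(s)
  81: appears 1 time(s)
  89: appears 1 time(s)
  98: appears 1 time(s)
  99: appears 1 time(s)
  100: appears 1 time(s)
Step 2: The value 34 appears most frequently (3 times).
Step 3: Mode = 34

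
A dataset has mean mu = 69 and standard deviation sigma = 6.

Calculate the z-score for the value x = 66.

-0.5

Step 1: Recall the z-score formula: z = (x - mu) / sigma
Step 2: Substitute values: z = (66 - 69) / 6
Step 3: z = -3 / 6 = -0.5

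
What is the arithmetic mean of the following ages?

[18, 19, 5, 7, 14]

12.6

Step 1: Sum all values: 18 + 19 + 5 + 7 + 14 = 63
Step 2: Count the number of values: n = 5
Step 3: Mean = sum / n = 63 / 5 = 12.6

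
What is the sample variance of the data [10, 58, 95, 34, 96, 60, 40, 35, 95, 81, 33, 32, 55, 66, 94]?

793.2095

Step 1: Compute the mean: (10 + 58 + 95 + 34 + 96 + 60 + 40 + 35 + 95 + 81 + 33 + 32 + 55 + 66 + 94) / 15 = 58.9333
Step 2: Compute squared deviations from the mean:
  (10 - 58.9333)^2 = 2394.4711
  (58 - 58.9333)^2 = 0.8711
  (95 - 58.9333)^2 = 1300.8044
  (34 - 58.9333)^2 = 621.6711
  (96 - 58.9333)^2 = 1373.9378
  (60 - 58.9333)^2 = 1.1378
  (40 - 58.9333)^2 = 358.4711
  (35 - 58.9333)^2 = 572.8044
  (95 - 58.9333)^2 = 1300.8044
  (81 - 58.9333)^2 = 486.9378
  (33 - 58.9333)^2 = 672.5378
  (32 - 58.9333)^2 = 725.4044
  (55 - 58.9333)^2 = 15.4711
  (66 - 58.9333)^2 = 49.9378
  (94 - 58.9333)^2 = 1229.6711
Step 3: Sum of squared deviations = 11104.9333
Step 4: Sample variance = 11104.9333 / 14 = 793.2095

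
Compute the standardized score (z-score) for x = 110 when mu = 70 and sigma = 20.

2

Step 1: Recall the z-score formula: z = (x - mu) / sigma
Step 2: Substitute values: z = (110 - 70) / 20
Step 3: z = 40 / 20 = 2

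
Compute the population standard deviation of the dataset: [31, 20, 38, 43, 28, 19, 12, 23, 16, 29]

9.2785

Step 1: Compute the mean: 25.9
Step 2: Sum of squared deviations from the mean: 860.9
Step 3: Population variance = 860.9 / 10 = 86.09
Step 4: Standard deviation = sqrt(86.09) = 9.2785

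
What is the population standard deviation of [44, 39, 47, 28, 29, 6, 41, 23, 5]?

14.6625

Step 1: Compute the mean: 29.1111
Step 2: Sum of squared deviations from the mean: 1934.8889
Step 3: Population variance = 1934.8889 / 9 = 214.9877
Step 4: Standard deviation = sqrt(214.9877) = 14.6625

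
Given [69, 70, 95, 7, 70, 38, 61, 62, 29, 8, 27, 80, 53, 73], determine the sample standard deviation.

27.0185

Step 1: Compute the mean: 53
Step 2: Sum of squared deviations from the mean: 9490
Step 3: Sample variance = 9490 / 13 = 730
Step 4: Standard deviation = sqrt(730) = 27.0185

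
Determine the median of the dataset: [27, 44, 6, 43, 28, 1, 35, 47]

31.5

Step 1: Sort the data in ascending order: [1, 6, 27, 28, 35, 43, 44, 47]
Step 2: The number of values is n = 8.
Step 3: Since n is even, the median is the average of positions 4 and 5:
  Median = (28 + 35) / 2 = 31.5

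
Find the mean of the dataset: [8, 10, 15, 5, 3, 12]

8.8333

Step 1: Sum all values: 8 + 10 + 15 + 5 + 3 + 12 = 53
Step 2: Count the number of values: n = 6
Step 3: Mean = sum / n = 53 / 6 = 8.8333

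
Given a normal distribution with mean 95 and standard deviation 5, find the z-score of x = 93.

-0.4

Step 1: Recall the z-score formula: z = (x - mu) / sigma
Step 2: Substitute values: z = (93 - 95) / 5
Step 3: z = -2 / 5 = -0.4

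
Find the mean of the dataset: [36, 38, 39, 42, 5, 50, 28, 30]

33.5

Step 1: Sum all values: 36 + 38 + 39 + 42 + 5 + 50 + 28 + 30 = 268
Step 2: Count the number of values: n = 8
Step 3: Mean = sum / n = 268 / 8 = 33.5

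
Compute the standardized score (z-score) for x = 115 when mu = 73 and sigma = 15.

2.8

Step 1: Recall the z-score formula: z = (x - mu) / sigma
Step 2: Substitute values: z = (115 - 73) / 15
Step 3: z = 42 / 15 = 2.8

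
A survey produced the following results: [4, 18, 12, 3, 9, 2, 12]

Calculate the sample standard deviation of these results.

5.8838

Step 1: Compute the mean: 8.5714
Step 2: Sum of squared deviations from the mean: 207.7143
Step 3: Sample variance = 207.7143 / 6 = 34.619
Step 4: Standard deviation = sqrt(34.619) = 5.8838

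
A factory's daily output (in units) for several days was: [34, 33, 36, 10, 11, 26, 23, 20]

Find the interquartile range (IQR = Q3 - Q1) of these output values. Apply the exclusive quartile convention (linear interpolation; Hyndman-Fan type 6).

20.5

Step 1: Sort the data: [10, 11, 20, 23, 26, 33, 34, 36]
Step 2: n = 8
Step 3: Using the exclusive quartile method:
  Q1 = 13.25
  Q2 (median) = 24.5
  Q3 = 33.75
  IQR = Q3 - Q1 = 33.75 - 13.25 = 20.5
Step 4: IQR = 20.5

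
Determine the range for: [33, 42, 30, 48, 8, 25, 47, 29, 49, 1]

48

Step 1: Identify the maximum value: max = 49
Step 2: Identify the minimum value: min = 1
Step 3: Range = max - min = 49 - 1 = 48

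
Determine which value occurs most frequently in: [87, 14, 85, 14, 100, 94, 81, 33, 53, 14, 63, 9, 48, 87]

14

Step 1: Count the frequency of each value:
  9: appears 1 time(s)
  14: appears 3 time(s)
  33: appears 1 time(s)
  48: appears 1 time(s)
  53: appears 1 time(s)
  63: appears 1 time(s)
  81: appears 1 time(s)
  85: appears 1 time(s)
  87: appears 2 time(s)
  94: appears 1 time(s)
  100: appears 1 time(s)
Step 2: The value 14 appears most frequently (3 times).
Step 3: Mode = 14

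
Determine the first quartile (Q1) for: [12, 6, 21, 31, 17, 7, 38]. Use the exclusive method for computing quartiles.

7

Step 1: Sort the data: [6, 7, 12, 17, 21, 31, 38]
Step 2: n = 7
Step 3: Using the exclusive quartile method:
  Q1 = 7
  Q2 (median) = 17
  Q3 = 31
  IQR = Q3 - Q1 = 31 - 7 = 24
Step 4: Q1 = 7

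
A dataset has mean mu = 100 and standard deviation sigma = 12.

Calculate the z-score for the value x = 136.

3

Step 1: Recall the z-score formula: z = (x - mu) / sigma
Step 2: Substitute values: z = (136 - 100) / 12
Step 3: z = 36 / 12 = 3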